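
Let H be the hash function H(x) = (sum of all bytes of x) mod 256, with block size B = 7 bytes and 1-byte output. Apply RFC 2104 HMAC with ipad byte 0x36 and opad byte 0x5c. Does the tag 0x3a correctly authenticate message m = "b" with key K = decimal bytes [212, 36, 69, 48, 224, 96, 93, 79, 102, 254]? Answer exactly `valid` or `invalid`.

Key decimal bytes [212, 36, 69, 48, 224, 96, 93, 79, 102, 254] = d4 24 45 30 e0 60 5d 4f 66 fe is 10 bytes > B = 7, so hash it first: H(key) = bd, then zero-pad to 7 bytes: K' = bd 00 00 00 00 00 00.
K' ⊕ ipad = 8b 36 36 36 36 36 36; K' ⊕ opad = e1 5c 5c 5c 5c 5c 5c.
Inner hash: sum = 139+54+54+54+54+54+54+98 = 561; mod 256 = 49 → 31.
Outer hash (recomputed tag): sum = 225+92+92+92+92+92+92+49 = 826; mod 256 = 58 → 3a.
Recomputed tag = 3a; claimed = 3a → match.

valid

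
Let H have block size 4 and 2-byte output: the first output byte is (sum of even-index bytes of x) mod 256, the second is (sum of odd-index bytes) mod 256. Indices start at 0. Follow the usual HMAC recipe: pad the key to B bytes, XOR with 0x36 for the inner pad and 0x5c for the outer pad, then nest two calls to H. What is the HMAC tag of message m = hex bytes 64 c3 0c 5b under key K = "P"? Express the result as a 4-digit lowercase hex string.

7442

Key "P" = 50 is 1 byte ≤ B = 4; zero-pad to 4 bytes: K' = 50 00 00 00.
K' ⊕ ipad = 66 36 36 36.  K' ⊕ opad = 0c 5c 5c 5c.
Inner input = (K'⊕ipad) ∥ m = 66 36 36 36 ∥ 64 c3 0c 5b.
Inner hash: even-index sum = 268 mod 256 = 12; odd-index sum = 394 mod 256 = 138 → 0c 8a.
Outer input = (K'⊕opad) ∥ inner = 0c 5c 5c 5c ∥ 0c 8a.
Outer hash (tag): even-index sum = 116 mod 256 = 116; odd-index sum = 322 mod 256 = 66 → 74 42.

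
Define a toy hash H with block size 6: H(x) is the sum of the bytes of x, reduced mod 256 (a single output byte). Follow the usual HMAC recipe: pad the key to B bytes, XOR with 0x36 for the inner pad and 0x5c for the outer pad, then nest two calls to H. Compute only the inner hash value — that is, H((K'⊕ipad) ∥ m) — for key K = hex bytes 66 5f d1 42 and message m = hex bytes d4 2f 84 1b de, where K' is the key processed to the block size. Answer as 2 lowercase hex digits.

00

Key hex bytes 66 5f d1 42 is 4 bytes ≤ B = 6; zero-pad to 6 bytes: K' = 66 5f d1 42 00 00.
K' ⊕ ipad = 50 69 e7 74 36 36.
Inner input = 50 69 e7 74 36 36 ∥ d4 2f 84 1b de.
Inner hash: sum = 80+105+231+116+54+54+212+47+132+27+222 = 1280; mod 256 = 0 → 00.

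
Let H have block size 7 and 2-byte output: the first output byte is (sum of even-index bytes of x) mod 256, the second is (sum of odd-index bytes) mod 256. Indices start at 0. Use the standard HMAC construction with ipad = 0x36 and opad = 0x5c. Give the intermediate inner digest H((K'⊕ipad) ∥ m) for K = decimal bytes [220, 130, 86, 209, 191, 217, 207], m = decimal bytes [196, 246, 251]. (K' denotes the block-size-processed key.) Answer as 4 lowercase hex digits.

Key decimal bytes [220, 130, 86, 209, 191, 217, 207] = dc 82 56 d1 bf d9 cf is exactly B = 7 bytes: K' = dc 82 56 d1 bf d9 cf.
K' ⊕ ipad = ea b4 60 e7 89 ef f9.
Inner input = ea b4 60 e7 89 ef f9 ∥ c4 f6 fb.
Inner hash: even-index sum = 962 mod 256 = 194; odd-index sum = 1097 mod 256 = 73 → c2 49.

c249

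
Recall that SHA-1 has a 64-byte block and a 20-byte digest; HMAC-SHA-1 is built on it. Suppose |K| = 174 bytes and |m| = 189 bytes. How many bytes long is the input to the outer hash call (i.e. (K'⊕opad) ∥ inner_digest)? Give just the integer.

Key is 174 > 64 bytes, so it is hashed to 20 bytes then zero-padded to 64: |K'| = 64.
Outer input = (K'⊕opad) ∥ H(inner) → 64 + 20 = 84 bytes.

84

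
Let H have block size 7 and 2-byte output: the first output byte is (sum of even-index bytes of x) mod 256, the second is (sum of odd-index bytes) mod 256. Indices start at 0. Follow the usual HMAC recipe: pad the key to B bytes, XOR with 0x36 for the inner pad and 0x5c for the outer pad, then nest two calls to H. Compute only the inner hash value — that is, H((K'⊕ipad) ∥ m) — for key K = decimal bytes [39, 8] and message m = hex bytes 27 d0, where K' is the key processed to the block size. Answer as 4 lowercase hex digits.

83d1

Key decimal bytes [39, 8] = 27 08 is 2 bytes ≤ B = 7; zero-pad to 7 bytes: K' = 27 08 00 00 00 00 00.
K' ⊕ ipad = 11 3e 36 36 36 36 36.
Inner input = 11 3e 36 36 36 36 36 ∥ 27 d0.
Inner hash: even-index sum = 387 mod 256 = 131; odd-index sum = 209 mod 256 = 209 → 83 d1.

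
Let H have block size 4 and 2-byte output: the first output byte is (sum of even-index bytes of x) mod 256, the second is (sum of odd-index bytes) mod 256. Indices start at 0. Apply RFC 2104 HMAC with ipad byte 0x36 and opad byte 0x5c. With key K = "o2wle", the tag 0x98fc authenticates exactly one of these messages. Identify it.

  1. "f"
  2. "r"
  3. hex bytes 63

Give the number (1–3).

Key "o2wle" = 6f 32 77 6c 65 is 5 bytes > B = 4, so hash it first: H(key) = 4b 9e, then zero-pad to 4 bytes: K' = 4b 9e 00 00.
K' ⊕ ipad = 7d a8 36 36; K' ⊕ opad = 17 c2 5c 5c.
m1: inner = H(7d a8 36 36 66) = 19 de; tag = H(17 c2 5c 5c 19 de) = 8cfc
m2: inner = H(7d a8 36 36 72) = 25 de; tag = H(17 c2 5c 5c 25 de) = 98fc ← matches
m3: inner = H(7d a8 36 36 63) = 16 de; tag = H(17 c2 5c 5c 16 de) = 89fc

2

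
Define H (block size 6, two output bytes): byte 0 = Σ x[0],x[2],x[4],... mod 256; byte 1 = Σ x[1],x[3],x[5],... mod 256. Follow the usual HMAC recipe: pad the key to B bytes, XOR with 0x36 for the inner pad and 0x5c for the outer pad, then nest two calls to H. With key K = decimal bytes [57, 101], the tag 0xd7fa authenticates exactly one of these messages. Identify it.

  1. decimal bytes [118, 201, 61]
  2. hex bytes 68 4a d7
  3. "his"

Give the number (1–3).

Key decimal bytes [57, 101] = 39 65 is 2 bytes ≤ B = 6; zero-pad to 6 bytes: K' = 39 65 00 00 00 00.
K' ⊕ ipad = 0f 53 36 36 36 36; K' ⊕ opad = 65 39 5c 5c 5c 5c.
m1: inner = H(0f 53 36 36 36 36 76 c9 3d) = 2e 88; tag = H(65 39 5c 5c 5c 5c 2e 88) = 4b79
m2: inner = H(0f 53 36 36 36 36 68 4a d7) = ba 09; tag = H(65 39 5c 5c 5c 5c ba 09) = d7fa ← matches
m3: inner = H(0f 53 36 36 36 36 68 69 73) = 56 28; tag = H(65 39 5c 5c 5c 5c 56 28) = 7319

2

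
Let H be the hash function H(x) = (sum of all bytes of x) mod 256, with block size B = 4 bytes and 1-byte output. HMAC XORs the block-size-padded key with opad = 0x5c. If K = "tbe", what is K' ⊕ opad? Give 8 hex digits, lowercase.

283e395c

Key "tbe" = 74 62 65 is 3 bytes ≤ B = 4; zero-pad to 4 bytes: K' = 74 62 65 00.
XOR each byte with 0x5c: 74⊕5c=28, 62⊕5c=3e, 65⊕5c=39, 00⊕5c=5c.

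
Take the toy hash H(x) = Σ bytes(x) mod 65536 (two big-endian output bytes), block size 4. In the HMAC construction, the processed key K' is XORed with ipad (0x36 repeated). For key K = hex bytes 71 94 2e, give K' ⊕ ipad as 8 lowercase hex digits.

Key hex bytes 71 94 2e is 3 bytes ≤ B = 4; zero-pad to 4 bytes: K' = 71 94 2e 00.
XOR each byte with 0x36: 71⊕36=47, 94⊕36=a2, 2e⊕36=18, 00⊕36=36.

47a21836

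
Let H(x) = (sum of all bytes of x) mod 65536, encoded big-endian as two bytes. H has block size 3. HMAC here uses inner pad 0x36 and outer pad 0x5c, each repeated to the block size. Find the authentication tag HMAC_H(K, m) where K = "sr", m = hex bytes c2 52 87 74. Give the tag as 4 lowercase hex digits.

0189

Key "sr" = 73 72 is 2 bytes ≤ B = 3; zero-pad to 3 bytes: K' = 73 72 00.
K' ⊕ ipad = 45 44 36.  K' ⊕ opad = 2f 2e 5c.
Inner input = (K'⊕ipad) ∥ m = 45 44 36 ∥ c2 52 87 74.
Inner hash: sum = 69+68+54+194+82+135+116 = 718 → 02 ce.
Outer input = (K'⊕opad) ∥ inner = 2f 2e 5c ∥ 02 ce.
Outer hash (tag): sum = 47+46+92+2+206 = 393 → 01 89.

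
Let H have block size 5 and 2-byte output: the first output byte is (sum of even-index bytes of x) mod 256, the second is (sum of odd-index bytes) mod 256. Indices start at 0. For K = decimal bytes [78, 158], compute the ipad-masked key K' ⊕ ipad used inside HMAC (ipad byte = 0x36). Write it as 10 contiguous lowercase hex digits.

Key decimal bytes [78, 158] = 4e 9e is 2 bytes ≤ B = 5; zero-pad to 5 bytes: K' = 4e 9e 00 00 00.
XOR each byte with 0x36: 4e⊕36=78, 9e⊕36=a8, 00⊕36=36, 00⊕36=36, 00⊕36=36.

78a8363636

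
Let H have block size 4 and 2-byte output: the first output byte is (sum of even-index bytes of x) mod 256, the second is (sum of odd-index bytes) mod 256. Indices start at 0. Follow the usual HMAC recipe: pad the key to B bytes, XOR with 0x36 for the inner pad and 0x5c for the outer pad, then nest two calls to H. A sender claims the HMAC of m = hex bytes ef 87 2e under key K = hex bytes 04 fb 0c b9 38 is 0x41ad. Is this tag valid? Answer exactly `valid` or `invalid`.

Key hex bytes 04 fb 0c b9 38 is 5 bytes > B = 4, so hash it first: H(key) = 48 b4, then zero-pad to 4 bytes: K' = 48 b4 00 00.
K' ⊕ ipad = 7e 82 36 36; K' ⊕ opad = 14 e8 5c 5c.
Inner hash: even-index sum = 465 mod 256 = 209; odd-index sum = 319 mod 256 = 63 → d1 3f.
Outer hash (recomputed tag): even-index sum = 321 mod 256 = 65; odd-index sum = 387 mod 256 = 131 → 41 83.
Recomputed tag = 4183; claimed = 41ad → mismatch.

invalid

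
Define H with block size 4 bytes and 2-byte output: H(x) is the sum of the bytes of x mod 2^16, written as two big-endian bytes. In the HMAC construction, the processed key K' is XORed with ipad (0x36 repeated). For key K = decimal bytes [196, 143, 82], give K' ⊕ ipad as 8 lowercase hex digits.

Key decimal bytes [196, 143, 82] = c4 8f 52 is 3 bytes ≤ B = 4; zero-pad to 4 bytes: K' = c4 8f 52 00.
XOR each byte with 0x36: c4⊕36=f2, 8f⊕36=b9, 52⊕36=64, 00⊕36=36.

f2b96436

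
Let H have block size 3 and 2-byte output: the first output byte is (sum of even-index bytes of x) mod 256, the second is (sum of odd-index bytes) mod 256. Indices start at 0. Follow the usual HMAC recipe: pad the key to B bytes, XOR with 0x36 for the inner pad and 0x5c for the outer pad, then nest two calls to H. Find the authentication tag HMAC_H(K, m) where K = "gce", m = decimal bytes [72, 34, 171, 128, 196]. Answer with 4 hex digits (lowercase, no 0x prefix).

8085

Key "gce" = 67 63 65 is exactly B = 3 bytes: K' = 67 63 65.
K' ⊕ ipad = 51 55 53.  K' ⊕ opad = 3b 3f 39.
Inner input = (K'⊕ipad) ∥ m = 51 55 53 ∥ 48 22 ab 80 c4.
Inner hash: even-index sum = 326 mod 256 = 70; odd-index sum = 524 mod 256 = 12 → 46 0c.
Outer input = (K'⊕opad) ∥ inner = 3b 3f 39 ∥ 46 0c.
Outer hash (tag): even-index sum = 128 mod 256 = 128; odd-index sum = 133 mod 256 = 133 → 80 85.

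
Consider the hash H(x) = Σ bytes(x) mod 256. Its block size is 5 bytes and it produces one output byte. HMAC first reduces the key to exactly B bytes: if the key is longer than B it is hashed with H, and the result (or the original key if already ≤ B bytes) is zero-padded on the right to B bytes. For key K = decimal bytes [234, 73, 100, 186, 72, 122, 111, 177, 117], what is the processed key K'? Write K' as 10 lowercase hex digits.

a800000000

|K| = 9 > B = 5, so first hash the key.
H(K): sum = 234+73+100+186+72+122+111+177+117 = 1192; mod 256 = 168 → a8.
Zero-pad H(K) = a8 to 5 bytes: K' = a8 00 00 00 00.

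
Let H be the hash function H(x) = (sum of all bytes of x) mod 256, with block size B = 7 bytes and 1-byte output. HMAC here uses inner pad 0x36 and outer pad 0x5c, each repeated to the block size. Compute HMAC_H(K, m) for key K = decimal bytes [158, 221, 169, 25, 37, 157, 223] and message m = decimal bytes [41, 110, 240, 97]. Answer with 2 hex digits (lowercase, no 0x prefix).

Key decimal bytes [158, 221, 169, 25, 37, 157, 223] = 9e dd a9 19 25 9d df is exactly B = 7 bytes: K' = 9e dd a9 19 25 9d df.
K' ⊕ ipad = a8 eb 9f 2f 13 ab e9.  K' ⊕ opad = c2 81 f5 45 79 c1 83.
Inner input = (K'⊕ipad) ∥ m = a8 eb 9f 2f 13 ab e9 ∥ 29 6e f0 61.
Inner hash: sum = 168+235+159+47+19+171+233+41+110+240+97 = 1520; mod 256 = 240 → f0.
Outer input = (K'⊕opad) ∥ inner = c2 81 f5 45 79 c1 83 ∥ f0.
Outer hash (tag): sum = 194+129+245+69+121+193+131+240 = 1322; mod 256 = 42 → 2a.

2a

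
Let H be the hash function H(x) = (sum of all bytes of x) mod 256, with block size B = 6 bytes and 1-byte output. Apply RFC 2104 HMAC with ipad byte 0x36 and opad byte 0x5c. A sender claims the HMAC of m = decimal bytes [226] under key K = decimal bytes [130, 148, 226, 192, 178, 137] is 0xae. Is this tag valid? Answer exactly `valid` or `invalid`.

invalid

Key decimal bytes [130, 148, 226, 192, 178, 137] = 82 94 e2 c0 b2 89 is exactly B = 6 bytes: K' = 82 94 e2 c0 b2 89.
K' ⊕ ipad = b4 a2 d4 f6 84 bf; K' ⊕ opad = de c8 be 9c ee d5.
Inner hash: sum = 180+162+212+246+132+191+226 = 1349; mod 256 = 69 → 45.
Outer hash (recomputed tag): sum = 222+200+190+156+238+213+69 = 1288; mod 256 = 8 → 08.
Recomputed tag = 08; claimed = ae → mismatch.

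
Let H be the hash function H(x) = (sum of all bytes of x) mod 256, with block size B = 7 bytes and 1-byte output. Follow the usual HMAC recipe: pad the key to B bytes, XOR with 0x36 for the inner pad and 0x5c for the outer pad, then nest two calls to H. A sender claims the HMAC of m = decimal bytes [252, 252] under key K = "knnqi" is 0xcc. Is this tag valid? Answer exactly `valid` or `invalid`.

Key "knnqi" = 6b 6e 6e 71 69 is 5 bytes ≤ B = 7; zero-pad to 7 bytes: K' = 6b 6e 6e 71 69 00 00.
K' ⊕ ipad = 5d 58 58 47 5f 36 36; K' ⊕ opad = 37 32 32 2d 35 5c 5c.
Inner hash: sum = 93+88+88+71+95+54+54+252+252 = 1047; mod 256 = 23 → 17.
Outer hash (recomputed tag): sum = 55+50+50+45+53+92+92+23 = 460; mod 256 = 204 → cc.
Recomputed tag = cc; claimed = cc → match.

valid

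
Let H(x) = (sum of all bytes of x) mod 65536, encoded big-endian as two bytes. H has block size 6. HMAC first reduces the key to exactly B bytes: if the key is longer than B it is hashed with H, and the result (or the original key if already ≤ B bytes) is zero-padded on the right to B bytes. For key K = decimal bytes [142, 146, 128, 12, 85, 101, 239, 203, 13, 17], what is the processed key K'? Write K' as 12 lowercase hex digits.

|K| = 10 > B = 6, so first hash the key.
H(K): sum = 142+146+128+12+85+101+239+203+13+17 = 1086 → 04 3e.
Zero-pad H(K) = 04 3e to 6 bytes: K' = 04 3e 00 00 00 00.

043e00000000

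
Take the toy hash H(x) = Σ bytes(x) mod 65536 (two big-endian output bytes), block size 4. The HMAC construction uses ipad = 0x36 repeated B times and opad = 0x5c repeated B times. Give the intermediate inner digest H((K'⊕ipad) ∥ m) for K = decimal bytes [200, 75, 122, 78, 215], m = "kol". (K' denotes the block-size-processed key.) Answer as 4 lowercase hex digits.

026a

Key decimal bytes [200, 75, 122, 78, 215] = c8 4b 7a 4e d7 is 5 bytes > B = 4, so hash it first: H(key) = 02 b2, then zero-pad to 4 bytes: K' = 02 b2 00 00.
K' ⊕ ipad = 34 84 36 36.
Inner input = 34 84 36 36 ∥ 6b 6f 6c.
Inner hash: sum = 52+132+54+54+107+111+108 = 618 → 02 6a.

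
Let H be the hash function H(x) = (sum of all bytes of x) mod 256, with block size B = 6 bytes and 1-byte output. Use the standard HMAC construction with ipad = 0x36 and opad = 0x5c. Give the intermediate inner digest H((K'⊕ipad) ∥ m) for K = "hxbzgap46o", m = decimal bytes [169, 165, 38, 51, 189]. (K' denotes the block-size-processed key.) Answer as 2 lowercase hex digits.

6d

Key "hxbzgap46o" = 68 78 62 7a 67 61 70 34 36 6f is 10 bytes > B = 6, so hash it first: H(key) = cd, then zero-pad to 6 bytes: K' = cd 00 00 00 00 00.
K' ⊕ ipad = fb 36 36 36 36 36.
Inner input = fb 36 36 36 36 36 ∥ a9 a5 26 33 bd.
Inner hash: sum = 251+54+54+54+54+54+169+165+38+51+189 = 1133; mod 256 = 109 → 6d.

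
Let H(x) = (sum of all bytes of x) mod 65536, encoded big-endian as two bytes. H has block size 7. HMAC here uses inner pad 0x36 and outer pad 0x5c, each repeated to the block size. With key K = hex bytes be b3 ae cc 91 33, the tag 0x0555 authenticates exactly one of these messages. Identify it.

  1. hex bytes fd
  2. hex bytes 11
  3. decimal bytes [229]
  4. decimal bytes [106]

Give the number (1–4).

3

Key hex bytes be b3 ae cc 91 33 is 6 bytes ≤ B = 7; zero-pad to 7 bytes: K' = be b3 ae cc 91 33 00.
K' ⊕ ipad = 88 85 98 fa a7 05 36; K' ⊕ opad = e2 ef f2 90 cd 6f 5c.
m1: inner = H(88 85 98 fa a7 05 36 fd) = 04 7e; tag = H(e2 ef f2 90 cd 6f 5c 04 7e) = 056d
m2: inner = H(88 85 98 fa a7 05 36 11) = 03 92; tag = H(e2 ef f2 90 cd 6f 5c 03 92) = 0580
m3: inner = H(88 85 98 fa a7 05 36 e5) = 04 66; tag = H(e2 ef f2 90 cd 6f 5c 04 66) = 0555 ← matches
m4: inner = H(88 85 98 fa a7 05 36 6a) = 03 eb; tag = H(e2 ef f2 90 cd 6f 5c 03 eb) = 05d9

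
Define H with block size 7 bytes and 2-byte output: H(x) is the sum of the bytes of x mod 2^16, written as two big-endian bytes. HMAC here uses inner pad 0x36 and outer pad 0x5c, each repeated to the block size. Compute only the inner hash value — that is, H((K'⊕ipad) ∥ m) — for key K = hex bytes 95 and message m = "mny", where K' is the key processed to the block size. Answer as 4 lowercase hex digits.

033b

Key hex bytes 95 is 1 byte ≤ B = 7; zero-pad to 7 bytes: K' = 95 00 00 00 00 00 00.
K' ⊕ ipad = a3 36 36 36 36 36 36.
Inner input = a3 36 36 36 36 36 36 ∥ 6d 6e 79.
Inner hash: sum = 163+54+54+54+54+54+54+109+110+121 = 827 → 03 3b.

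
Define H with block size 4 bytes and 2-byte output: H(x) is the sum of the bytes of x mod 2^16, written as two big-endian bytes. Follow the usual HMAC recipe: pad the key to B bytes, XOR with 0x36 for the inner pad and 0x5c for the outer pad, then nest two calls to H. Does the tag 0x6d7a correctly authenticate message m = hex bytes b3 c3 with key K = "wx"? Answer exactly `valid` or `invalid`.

Key "wx" = 77 78 is 2 bytes ≤ B = 4; zero-pad to 4 bytes: K' = 77 78 00 00.
K' ⊕ ipad = 41 4e 36 36; K' ⊕ opad = 2b 24 5c 5c.
Inner hash: sum = 65+78+54+54+179+195 = 625 → 02 71.
Outer hash (recomputed tag): sum = 43+36+92+92+2+113 = 378 → 01 7a.
Recomputed tag = 017a; claimed = 6d7a → mismatch.

invalid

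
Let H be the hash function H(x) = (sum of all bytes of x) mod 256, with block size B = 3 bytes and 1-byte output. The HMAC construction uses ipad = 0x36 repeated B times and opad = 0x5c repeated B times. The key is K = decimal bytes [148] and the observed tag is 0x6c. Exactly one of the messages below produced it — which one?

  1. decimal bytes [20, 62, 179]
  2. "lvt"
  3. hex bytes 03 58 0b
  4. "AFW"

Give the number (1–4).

4

Key decimal bytes [148] = 94 is 1 byte ≤ B = 3; zero-pad to 3 bytes: K' = 94 00 00.
K' ⊕ ipad = a2 36 36; K' ⊕ opad = c8 5c 5c.
m1: inner = H(a2 36 36 14 3e b3) = 13; tag = H(c8 5c 5c 13) = 93
m2: inner = H(a2 36 36 6c 76 74) = 64; tag = H(c8 5c 5c 64) = e4
m3: inner = H(a2 36 36 03 58 0b) = 74; tag = H(c8 5c 5c 74) = f4
m4: inner = H(a2 36 36 41 46 57) = ec; tag = H(c8 5c 5c ec) = 6c ← matches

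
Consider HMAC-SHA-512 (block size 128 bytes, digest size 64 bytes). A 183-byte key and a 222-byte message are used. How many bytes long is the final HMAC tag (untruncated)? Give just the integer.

64

The tag is one SHA-512 digest: 64 bytes.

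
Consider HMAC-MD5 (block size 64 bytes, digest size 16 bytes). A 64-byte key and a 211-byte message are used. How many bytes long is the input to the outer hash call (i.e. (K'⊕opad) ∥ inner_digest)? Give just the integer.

Key is 64 ≤ 64 bytes, zero-padded: |K'| = 64.
Outer input = (K'⊕opad) ∥ H(inner) → 64 + 16 = 80 bytes.

80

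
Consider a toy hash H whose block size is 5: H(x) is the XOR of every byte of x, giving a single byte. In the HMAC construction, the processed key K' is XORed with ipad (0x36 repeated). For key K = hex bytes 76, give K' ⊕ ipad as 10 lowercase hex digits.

4036363636

Key hex bytes 76 is 1 byte ≤ B = 5; zero-pad to 5 bytes: K' = 76 00 00 00 00.
XOR each byte with 0x36: 76⊕36=40, 00⊕36=36, 00⊕36=36, 00⊕36=36, 00⊕36=36.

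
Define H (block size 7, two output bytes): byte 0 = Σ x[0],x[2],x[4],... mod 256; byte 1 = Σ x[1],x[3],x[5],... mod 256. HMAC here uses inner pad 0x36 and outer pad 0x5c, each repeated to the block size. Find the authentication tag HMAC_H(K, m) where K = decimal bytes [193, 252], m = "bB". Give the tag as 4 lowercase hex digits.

4933

Key decimal bytes [193, 252] = c1 fc is 2 bytes ≤ B = 7; zero-pad to 7 bytes: K' = c1 fc 00 00 00 00 00.
K' ⊕ ipad = f7 ca 36 36 36 36 36.  K' ⊕ opad = 9d a0 5c 5c 5c 5c 5c.
Inner input = (K'⊕ipad) ∥ m = f7 ca 36 36 36 36 36 ∥ 62 42.
Inner hash: even-index sum = 475 mod 256 = 219; odd-index sum = 408 mod 256 = 152 → db 98.
Outer input = (K'⊕opad) ∥ inner = 9d a0 5c 5c 5c 5c 5c ∥ db 98.
Outer hash (tag): even-index sum = 585 mod 256 = 73; odd-index sum = 563 mod 256 = 51 → 49 33.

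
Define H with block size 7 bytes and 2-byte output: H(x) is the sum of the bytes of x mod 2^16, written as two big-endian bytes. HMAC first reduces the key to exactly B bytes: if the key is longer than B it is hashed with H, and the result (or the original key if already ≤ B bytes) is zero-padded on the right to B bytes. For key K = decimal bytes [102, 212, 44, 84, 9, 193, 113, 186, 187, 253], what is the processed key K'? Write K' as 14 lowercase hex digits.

05670000000000

|K| = 10 > B = 7, so first hash the key.
H(K): sum = 102+212+44+84+9+193+113+186+187+253 = 1383 → 05 67.
Zero-pad H(K) = 05 67 to 7 bytes: K' = 05 67 00 00 00 00 00.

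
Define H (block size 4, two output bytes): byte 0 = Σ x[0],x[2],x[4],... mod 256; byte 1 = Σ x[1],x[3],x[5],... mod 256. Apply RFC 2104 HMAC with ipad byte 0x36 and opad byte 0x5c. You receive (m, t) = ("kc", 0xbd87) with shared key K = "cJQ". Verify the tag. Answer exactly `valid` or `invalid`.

Key "cJQ" = 63 4a 51 is 3 bytes ≤ B = 4; zero-pad to 4 bytes: K' = 63 4a 51 00.
K' ⊕ ipad = 55 7c 67 36; K' ⊕ opad = 3f 16 0d 5c.
Inner hash: even-index sum = 295 mod 256 = 39; odd-index sum = 277 mod 256 = 21 → 27 15.
Outer hash (recomputed tag): even-index sum = 115 mod 256 = 115; odd-index sum = 135 mod 256 = 135 → 73 87.
Recomputed tag = 7387; claimed = bd87 → mismatch.

invalid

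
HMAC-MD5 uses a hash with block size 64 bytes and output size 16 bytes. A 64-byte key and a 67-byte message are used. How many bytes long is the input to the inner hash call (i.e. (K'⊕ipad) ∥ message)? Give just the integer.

Key is 64 ≤ 64 bytes, zero-padded: |K'| = 64.
Inner input = (K'⊕ipad) ∥ m → 64 + 67 = 131 bytes.

131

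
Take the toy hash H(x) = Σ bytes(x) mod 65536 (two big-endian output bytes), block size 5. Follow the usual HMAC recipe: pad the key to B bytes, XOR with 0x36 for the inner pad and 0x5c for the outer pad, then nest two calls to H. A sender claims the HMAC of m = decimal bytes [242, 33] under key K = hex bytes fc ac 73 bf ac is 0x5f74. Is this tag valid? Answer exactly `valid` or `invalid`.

Key hex bytes fc ac 73 bf ac is exactly B = 5 bytes: K' = fc ac 73 bf ac.
K' ⊕ ipad = ca 9a 45 89 9a; K' ⊕ opad = a0 f0 2f e3 f0.
Inner hash: sum = 202+154+69+137+154+242+33 = 991 → 03 df.
Outer hash (recomputed tag): sum = 160+240+47+227+240+3+223 = 1140 → 04 74.
Recomputed tag = 0474; claimed = 5f74 → mismatch.

invalid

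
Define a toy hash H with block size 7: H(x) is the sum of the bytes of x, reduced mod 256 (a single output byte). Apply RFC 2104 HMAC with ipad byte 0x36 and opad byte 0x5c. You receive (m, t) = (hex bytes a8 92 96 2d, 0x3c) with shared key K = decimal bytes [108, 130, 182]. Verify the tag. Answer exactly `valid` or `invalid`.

invalid

Key decimal bytes [108, 130, 182] = 6c 82 b6 is 3 bytes ≤ B = 7; zero-pad to 7 bytes: K' = 6c 82 b6 00 00 00 00.
K' ⊕ ipad = 5a b4 80 36 36 36 36; K' ⊕ opad = 30 de ea 5c 5c 5c 5c.
Inner hash: sum = 90+180+128+54+54+54+54+168+146+150+45 = 1123; mod 256 = 99 → 63.
Outer hash (recomputed tag): sum = 48+222+234+92+92+92+92+99 = 971; mod 256 = 203 → cb.
Recomputed tag = cb; claimed = 3c → mismatch.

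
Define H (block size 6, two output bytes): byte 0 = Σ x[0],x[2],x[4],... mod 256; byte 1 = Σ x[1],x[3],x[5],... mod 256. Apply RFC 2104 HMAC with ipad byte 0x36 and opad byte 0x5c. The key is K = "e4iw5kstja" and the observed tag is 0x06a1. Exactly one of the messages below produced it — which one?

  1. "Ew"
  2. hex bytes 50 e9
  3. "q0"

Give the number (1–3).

Key "e4iw5kstja" = 65 34 69 77 35 6b 73 74 6a 61 is 10 bytes > B = 6, so hash it first: H(key) = e0 eb, then zero-pad to 6 bytes: K' = e0 eb 00 00 00 00.
K' ⊕ ipad = d6 dd 36 36 36 36; K' ⊕ opad = bc b7 5c 5c 5c 5c.
m1: inner = H(d6 dd 36 36 36 36 45 77) = 87 c0; tag = H(bc b7 5c 5c 5c 5c 87 c0) = fb2f
m2: inner = H(d6 dd 36 36 36 36 50 e9) = 92 32; tag = H(bc b7 5c 5c 5c 5c 92 32) = 06a1 ← matches
m3: inner = H(d6 dd 36 36 36 36 71 30) = b3 79; tag = H(bc b7 5c 5c 5c 5c b3 79) = 27e8

2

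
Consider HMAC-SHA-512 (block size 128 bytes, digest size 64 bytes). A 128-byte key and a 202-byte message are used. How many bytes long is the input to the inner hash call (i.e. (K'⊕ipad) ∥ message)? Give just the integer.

330

Key is 128 ≤ 128 bytes, zero-padded: |K'| = 128.
Inner input = (K'⊕ipad) ∥ m → 128 + 202 = 330 bytes.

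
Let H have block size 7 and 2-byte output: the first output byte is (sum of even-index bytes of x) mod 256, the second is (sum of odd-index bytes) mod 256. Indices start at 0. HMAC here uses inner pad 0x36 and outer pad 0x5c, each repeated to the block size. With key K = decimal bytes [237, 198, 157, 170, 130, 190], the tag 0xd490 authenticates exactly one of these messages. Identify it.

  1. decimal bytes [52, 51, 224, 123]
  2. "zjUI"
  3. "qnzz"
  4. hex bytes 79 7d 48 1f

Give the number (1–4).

1

Key decimal bytes [237, 198, 157, 170, 130, 190] = ed c6 9d aa 82 be is 6 bytes ≤ B = 7; zero-pad to 7 bytes: K' = ed c6 9d aa 82 be 00.
K' ⊕ ipad = db f0 ab 9c b4 88 36; K' ⊕ opad = b1 9a c1 f6 de e2 5c.
m1: inner = H(db f0 ab 9c b4 88 36 34 33 e0 7b) = 1e 28; tag = H(b1 9a c1 f6 de e2 5c 1e 28) = d490 ← matches
m2: inner = H(db f0 ab 9c b4 88 36 7a 6a 55 49) = 23 e3; tag = H(b1 9a c1 f6 de e2 5c 23 e3) = 8f95
m3: inner = H(db f0 ab 9c b4 88 36 71 6e 7a 7a) = 58 ff; tag = H(b1 9a c1 f6 de e2 5c 58 ff) = abca
m4: inner = H(db f0 ab 9c b4 88 36 79 7d 48 1f) = 0c d5; tag = H(b1 9a c1 f6 de e2 5c 0c d5) = 817e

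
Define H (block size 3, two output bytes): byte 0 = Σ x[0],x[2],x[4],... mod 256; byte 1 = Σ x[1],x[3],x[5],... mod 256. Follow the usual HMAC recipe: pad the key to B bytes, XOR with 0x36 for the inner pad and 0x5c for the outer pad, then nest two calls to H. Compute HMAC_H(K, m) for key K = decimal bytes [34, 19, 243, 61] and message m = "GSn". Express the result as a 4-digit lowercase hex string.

c0b8

Key decimal bytes [34, 19, 243, 61] = 22 13 f3 3d is 4 bytes > B = 3, so hash it first: H(key) = 15 50, then zero-pad to 3 bytes: K' = 15 50 00.
K' ⊕ ipad = 23 66 36.  K' ⊕ opad = 49 0c 5c.
Inner input = (K'⊕ipad) ∥ m = 23 66 36 ∥ 47 53 6e.
Inner hash: even-index sum = 172 mod 256 = 172; odd-index sum = 283 mod 256 = 27 → ac 1b.
Outer input = (K'⊕opad) ∥ inner = 49 0c 5c ∥ ac 1b.
Outer hash (tag): even-index sum = 192 mod 256 = 192; odd-index sum = 184 mod 256 = 184 → c0 b8.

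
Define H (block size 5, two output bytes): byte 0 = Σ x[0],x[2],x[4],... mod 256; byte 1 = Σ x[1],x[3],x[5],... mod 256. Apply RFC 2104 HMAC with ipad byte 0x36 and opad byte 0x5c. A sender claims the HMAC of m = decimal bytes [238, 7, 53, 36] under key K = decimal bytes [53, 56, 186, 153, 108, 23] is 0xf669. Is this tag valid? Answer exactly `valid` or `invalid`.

Key decimal bytes [53, 56, 186, 153, 108, 23] = 35 38 ba 99 6c 17 is 6 bytes > B = 5, so hash it first: H(key) = 5b e8, then zero-pad to 5 bytes: K' = 5b e8 00 00 00.
K' ⊕ ipad = 6d de 36 36 36; K' ⊕ opad = 07 b4 5c 5c 5c.
Inner hash: even-index sum = 260 mod 256 = 4; odd-index sum = 567 mod 256 = 55 → 04 37.
Outer hash (recomputed tag): even-index sum = 246 mod 256 = 246; odd-index sum = 276 mod 256 = 20 → f6 14.
Recomputed tag = f614; claimed = f669 → mismatch.

invalid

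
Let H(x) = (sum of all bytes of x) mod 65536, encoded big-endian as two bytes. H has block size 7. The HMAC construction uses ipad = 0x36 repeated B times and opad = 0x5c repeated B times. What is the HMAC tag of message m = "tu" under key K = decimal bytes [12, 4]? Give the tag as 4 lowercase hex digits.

Key decimal bytes [12, 4] = 0c 04 is 2 bytes ≤ B = 7; zero-pad to 7 bytes: K' = 0c 04 00 00 00 00 00.
K' ⊕ ipad = 3a 32 36 36 36 36 36.  K' ⊕ opad = 50 58 5c 5c 5c 5c 5c.
Inner input = (K'⊕ipad) ∥ m = 3a 32 36 36 36 36 36 ∥ 74 75.
Inner hash: sum = 58+50+54+54+54+54+54+116+117 = 611 → 02 63.
Outer input = (K'⊕opad) ∥ inner = 50 58 5c 5c 5c 5c 5c ∥ 02 63.
Outer hash (tag): sum = 80+88+92+92+92+92+92+2+99 = 729 → 02 d9.

02d9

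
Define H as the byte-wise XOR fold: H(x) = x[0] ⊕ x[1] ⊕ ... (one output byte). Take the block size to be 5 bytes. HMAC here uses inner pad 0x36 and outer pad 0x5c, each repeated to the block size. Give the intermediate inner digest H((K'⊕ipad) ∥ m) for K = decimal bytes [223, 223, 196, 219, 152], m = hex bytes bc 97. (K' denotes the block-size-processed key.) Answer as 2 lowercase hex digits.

9a

Key decimal bytes [223, 223, 196, 219, 152] = df df c4 db 98 is exactly B = 5 bytes: K' = df df c4 db 98.
K' ⊕ ipad = e9 e9 f2 ed ae.
Inner input = e9 e9 f2 ed ae ∥ bc 97.
Inner hash: XOR e9⊕e9⊕f2⊕ed⊕ae⊕bc⊕97 = 9a.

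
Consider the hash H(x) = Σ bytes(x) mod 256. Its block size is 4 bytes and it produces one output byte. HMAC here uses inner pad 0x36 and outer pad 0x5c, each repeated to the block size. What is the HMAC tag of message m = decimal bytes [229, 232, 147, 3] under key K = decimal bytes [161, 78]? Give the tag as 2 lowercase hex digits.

a5

Key decimal bytes [161, 78] = a1 4e is 2 bytes ≤ B = 4; zero-pad to 4 bytes: K' = a1 4e 00 00.
K' ⊕ ipad = 97 78 36 36.  K' ⊕ opad = fd 12 5c 5c.
Inner input = (K'⊕ipad) ∥ m = 97 78 36 36 ∥ e5 e8 93 03.
Inner hash: sum = 151+120+54+54+229+232+147+3 = 990; mod 256 = 222 → de.
Outer input = (K'⊕opad) ∥ inner = fd 12 5c 5c ∥ de.
Outer hash (tag): sum = 253+18+92+92+222 = 677; mod 256 = 165 → a5.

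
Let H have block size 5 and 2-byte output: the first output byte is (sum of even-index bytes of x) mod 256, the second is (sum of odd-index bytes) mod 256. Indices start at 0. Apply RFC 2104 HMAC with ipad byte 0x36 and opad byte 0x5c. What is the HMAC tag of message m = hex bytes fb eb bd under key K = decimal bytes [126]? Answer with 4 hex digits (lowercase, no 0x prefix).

fe57

Key decimal bytes [126] = 7e is 1 byte ≤ B = 5; zero-pad to 5 bytes: K' = 7e 00 00 00 00.
K' ⊕ ipad = 48 36 36 36 36.  K' ⊕ opad = 22 5c 5c 5c 5c.
Inner input = (K'⊕ipad) ∥ m = 48 36 36 36 36 ∥ fb eb bd.
Inner hash: even-index sum = 415 mod 256 = 159; odd-index sum = 548 mod 256 = 36 → 9f 24.
Outer input = (K'⊕opad) ∥ inner = 22 5c 5c 5c 5c ∥ 9f 24.
Outer hash (tag): even-index sum = 254 mod 256 = 254; odd-index sum = 343 mod 256 = 87 → fe 57.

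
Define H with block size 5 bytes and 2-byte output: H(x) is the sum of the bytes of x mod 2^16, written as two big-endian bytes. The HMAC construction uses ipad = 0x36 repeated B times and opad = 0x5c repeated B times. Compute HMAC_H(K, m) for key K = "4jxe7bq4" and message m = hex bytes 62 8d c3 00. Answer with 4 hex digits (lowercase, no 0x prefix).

0271

Key "4jxe7bq4" = 34 6a 78 65 37 62 71 34 is 8 bytes > B = 5, so hash it first: H(key) = 02 b9, then zero-pad to 5 bytes: K' = 02 b9 00 00 00.
K' ⊕ ipad = 34 8f 36 36 36.  K' ⊕ opad = 5e e5 5c 5c 5c.
Inner input = (K'⊕ipad) ∥ m = 34 8f 36 36 36 ∥ 62 8d c3 00.
Inner hash: sum = 52+143+54+54+54+98+141+195+0 = 791 → 03 17.
Outer input = (K'⊕opad) ∥ inner = 5e e5 5c 5c 5c ∥ 03 17.
Outer hash (tag): sum = 94+229+92+92+92+3+23 = 625 → 02 71.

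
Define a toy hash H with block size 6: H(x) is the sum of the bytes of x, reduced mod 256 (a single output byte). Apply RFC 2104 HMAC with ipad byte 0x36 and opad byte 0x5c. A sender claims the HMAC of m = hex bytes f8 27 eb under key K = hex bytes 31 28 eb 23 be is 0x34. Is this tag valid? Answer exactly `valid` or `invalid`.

Key hex bytes 31 28 eb 23 be is 5 bytes ≤ B = 6; zero-pad to 6 bytes: K' = 31 28 eb 23 be 00.
K' ⊕ ipad = 07 1e dd 15 88 36; K' ⊕ opad = 6d 74 b7 7f e2 5c.
Inner hash: sum = 7+30+221+21+136+54+248+39+235 = 991; mod 256 = 223 → df.
Outer hash (recomputed tag): sum = 109+116+183+127+226+92+223 = 1076; mod 256 = 52 → 34.
Recomputed tag = 34; claimed = 34 → match.

valid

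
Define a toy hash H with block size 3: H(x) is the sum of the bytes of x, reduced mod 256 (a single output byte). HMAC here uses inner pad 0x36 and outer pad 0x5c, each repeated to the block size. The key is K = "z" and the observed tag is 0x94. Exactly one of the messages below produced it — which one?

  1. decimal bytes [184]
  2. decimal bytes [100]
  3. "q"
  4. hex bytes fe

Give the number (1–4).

4

Key "z" = 7a is 1 byte ≤ B = 3; zero-pad to 3 bytes: K' = 7a 00 00.
K' ⊕ ipad = 4c 36 36; K' ⊕ opad = 26 5c 5c.
m1: inner = H(4c 36 36 b8) = 70; tag = H(26 5c 5c 70) = 4e
m2: inner = H(4c 36 36 64) = 1c; tag = H(26 5c 5c 1c) = fa
m3: inner = H(4c 36 36 71) = 29; tag = H(26 5c 5c 29) = 07
m4: inner = H(4c 36 36 fe) = b6; tag = H(26 5c 5c b6) = 94 ← matches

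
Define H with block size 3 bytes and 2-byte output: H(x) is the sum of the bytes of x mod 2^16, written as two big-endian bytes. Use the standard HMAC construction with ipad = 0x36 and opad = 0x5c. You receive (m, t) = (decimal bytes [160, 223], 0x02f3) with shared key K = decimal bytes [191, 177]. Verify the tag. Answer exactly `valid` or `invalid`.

Key decimal bytes [191, 177] = bf b1 is 2 bytes ≤ B = 3; zero-pad to 3 bytes: K' = bf b1 00.
K' ⊕ ipad = 89 87 36; K' ⊕ opad = e3 ed 5c.
Inner hash: sum = 137+135+54+160+223 = 709 → 02 c5.
Outer hash (recomputed tag): sum = 227+237+92+2+197 = 755 → 02 f3.
Recomputed tag = 02f3; claimed = 02f3 → match.

valid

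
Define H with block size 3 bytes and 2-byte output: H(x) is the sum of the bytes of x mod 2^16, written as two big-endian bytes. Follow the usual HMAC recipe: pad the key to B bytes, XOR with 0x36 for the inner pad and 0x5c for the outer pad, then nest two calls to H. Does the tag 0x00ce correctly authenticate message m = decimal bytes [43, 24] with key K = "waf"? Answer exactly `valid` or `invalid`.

valid

Key "waf" = 77 61 66 is exactly B = 3 bytes: K' = 77 61 66.
K' ⊕ ipad = 41 57 50; K' ⊕ opad = 2b 3d 3a.
Inner hash: sum = 65+87+80+43+24 = 299 → 01 2b.
Outer hash (recomputed tag): sum = 43+61+58+1+43 = 206 → 00 ce.
Recomputed tag = 00ce; claimed = 00ce → match.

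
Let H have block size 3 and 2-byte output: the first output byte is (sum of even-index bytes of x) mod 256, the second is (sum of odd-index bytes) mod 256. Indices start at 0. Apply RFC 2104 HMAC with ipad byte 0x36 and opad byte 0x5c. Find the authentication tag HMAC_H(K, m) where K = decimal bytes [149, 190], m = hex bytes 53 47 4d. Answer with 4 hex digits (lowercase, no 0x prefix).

Key decimal bytes [149, 190] = 95 be is 2 bytes ≤ B = 3; zero-pad to 3 bytes: K' = 95 be 00.
K' ⊕ ipad = a3 88 36.  K' ⊕ opad = c9 e2 5c.
Inner input = (K'⊕ipad) ∥ m = a3 88 36 ∥ 53 47 4d.
Inner hash: even-index sum = 288 mod 256 = 32; odd-index sum = 296 mod 256 = 40 → 20 28.
Outer input = (K'⊕opad) ∥ inner = c9 e2 5c ∥ 20 28.
Outer hash (tag): even-index sum = 333 mod 256 = 77; odd-index sum = 258 mod 256 = 2 → 4d 02.

4d02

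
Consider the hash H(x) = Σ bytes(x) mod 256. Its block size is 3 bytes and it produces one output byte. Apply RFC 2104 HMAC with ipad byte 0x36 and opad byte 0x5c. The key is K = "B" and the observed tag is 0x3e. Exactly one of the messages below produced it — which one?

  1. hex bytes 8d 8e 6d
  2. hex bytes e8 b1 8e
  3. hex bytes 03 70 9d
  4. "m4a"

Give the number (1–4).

1

Key "B" = 42 is 1 byte ≤ B = 3; zero-pad to 3 bytes: K' = 42 00 00.
K' ⊕ ipad = 74 36 36; K' ⊕ opad = 1e 5c 5c.
m1: inner = H(74 36 36 8d 8e 6d) = 68; tag = H(1e 5c 5c 68) = 3e ← matches
m2: inner = H(74 36 36 e8 b1 8e) = 07; tag = H(1e 5c 5c 07) = dd
m3: inner = H(74 36 36 03 70 9d) = f0; tag = H(1e 5c 5c f0) = c6
m4: inner = H(74 36 36 6d 34 61) = e2; tag = H(1e 5c 5c e2) = b8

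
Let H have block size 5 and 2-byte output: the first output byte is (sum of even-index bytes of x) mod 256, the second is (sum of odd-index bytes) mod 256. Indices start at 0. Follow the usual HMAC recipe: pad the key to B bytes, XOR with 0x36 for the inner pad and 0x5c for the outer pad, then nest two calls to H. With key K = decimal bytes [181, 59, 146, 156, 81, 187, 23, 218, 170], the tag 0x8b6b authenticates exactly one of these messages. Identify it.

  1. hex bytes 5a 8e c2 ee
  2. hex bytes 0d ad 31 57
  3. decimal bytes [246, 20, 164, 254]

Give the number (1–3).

2

Key decimal bytes [181, 59, 146, 156, 81, 187, 23, 218, 170] = b5 3b 92 9c 51 bb 17 da aa is 9 bytes > B = 5, so hash it first: H(key) = 59 6c, then zero-pad to 5 bytes: K' = 59 6c 00 00 00.
K' ⊕ ipad = 6f 5a 36 36 36; K' ⊕ opad = 05 30 5c 5c 5c.
m1: inner = H(6f 5a 36 36 36 5a 8e c2 ee) = 57 ac; tag = H(05 30 5c 5c 5c 57 ac) = 69e3
m2: inner = H(6f 5a 36 36 36 0d ad 31 57) = df ce; tag = H(05 30 5c 5c 5c df ce) = 8b6b ← matches
m3: inner = H(6f 5a 36 36 36 f6 14 a4 fe) = ed 2a; tag = H(05 30 5c 5c 5c ed 2a) = e779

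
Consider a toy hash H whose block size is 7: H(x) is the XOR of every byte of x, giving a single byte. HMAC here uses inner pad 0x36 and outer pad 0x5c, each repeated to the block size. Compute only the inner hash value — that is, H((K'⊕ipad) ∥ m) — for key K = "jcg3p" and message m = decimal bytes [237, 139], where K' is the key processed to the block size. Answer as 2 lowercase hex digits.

7d

Key "jcg3p" = 6a 63 67 33 70 is 5 bytes ≤ B = 7; zero-pad to 7 bytes: K' = 6a 63 67 33 70 00 00.
K' ⊕ ipad = 5c 55 51 05 46 36 36.
Inner input = 5c 55 51 05 46 36 36 ∥ ed 8b.
Inner hash: XOR 5c⊕55⊕51⊕05⊕46⊕36⊕36⊕ed⊕8b = 7d.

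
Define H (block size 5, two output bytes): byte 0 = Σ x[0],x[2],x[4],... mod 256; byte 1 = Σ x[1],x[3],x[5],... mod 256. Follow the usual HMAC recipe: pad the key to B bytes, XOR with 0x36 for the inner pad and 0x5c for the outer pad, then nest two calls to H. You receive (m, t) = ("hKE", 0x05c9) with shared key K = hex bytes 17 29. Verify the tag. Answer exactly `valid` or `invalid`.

Key hex bytes 17 29 is 2 bytes ≤ B = 5; zero-pad to 5 bytes: K' = 17 29 00 00 00.
K' ⊕ ipad = 21 1f 36 36 36; K' ⊕ opad = 4b 75 5c 5c 5c.
Inner hash: even-index sum = 216 mod 256 = 216; odd-index sum = 258 mod 256 = 2 → d8 02.
Outer hash (recomputed tag): even-index sum = 261 mod 256 = 5; odd-index sum = 425 mod 256 = 169 → 05 a9.
Recomputed tag = 05a9; claimed = 05c9 → mismatch.

invalid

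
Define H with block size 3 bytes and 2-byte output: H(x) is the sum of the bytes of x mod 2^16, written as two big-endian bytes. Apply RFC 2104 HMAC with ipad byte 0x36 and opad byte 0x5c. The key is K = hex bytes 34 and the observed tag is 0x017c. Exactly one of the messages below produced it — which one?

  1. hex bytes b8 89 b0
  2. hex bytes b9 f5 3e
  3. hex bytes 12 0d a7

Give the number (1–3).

2

Key hex bytes 34 is 1 byte ≤ B = 3; zero-pad to 3 bytes: K' = 34 00 00.
K' ⊕ ipad = 02 36 36; K' ⊕ opad = 68 5c 5c.
m1: inner = H(02 36 36 b8 89 b0) = 02 5f; tag = H(68 5c 5c 02 5f) = 0181
m2: inner = H(02 36 36 b9 f5 3e) = 02 5a; tag = H(68 5c 5c 02 5a) = 017c ← matches
m3: inner = H(02 36 36 12 0d a7) = 01 34; tag = H(68 5c 5c 01 34) = 0155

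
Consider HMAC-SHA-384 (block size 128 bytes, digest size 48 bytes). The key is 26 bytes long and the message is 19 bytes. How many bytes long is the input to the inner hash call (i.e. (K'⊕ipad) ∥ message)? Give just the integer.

147

Key is 26 ≤ 128 bytes, zero-padded: |K'| = 128.
Inner input = (K'⊕ipad) ∥ m → 128 + 19 = 147 bytes.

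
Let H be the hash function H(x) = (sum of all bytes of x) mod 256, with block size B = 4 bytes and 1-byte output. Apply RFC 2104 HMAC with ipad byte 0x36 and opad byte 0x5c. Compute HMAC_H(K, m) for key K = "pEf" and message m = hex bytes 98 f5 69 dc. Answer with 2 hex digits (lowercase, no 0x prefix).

ec

Key "pEf" = 70 45 66 is 3 bytes ≤ B = 4; zero-pad to 4 bytes: K' = 70 45 66 00.
K' ⊕ ipad = 46 73 50 36.  K' ⊕ opad = 2c 19 3a 5c.
Inner input = (K'⊕ipad) ∥ m = 46 73 50 36 ∥ 98 f5 69 dc.
Inner hash: sum = 70+115+80+54+152+245+105+220 = 1041; mod 256 = 17 → 11.
Outer input = (K'⊕opad) ∥ inner = 2c 19 3a 5c ∥ 11.
Outer hash (tag): sum = 44+25+58+92+17 = 236 → ec.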